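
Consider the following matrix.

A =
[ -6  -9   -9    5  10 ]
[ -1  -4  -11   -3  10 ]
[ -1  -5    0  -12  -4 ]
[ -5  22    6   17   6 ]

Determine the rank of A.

Row reduce to echelon form.
R2 ← R2 − (1/6)·R1: [0, -5/2, -19/2, -23/6, 25/3]
R3 ← R3 − (1/6)·R1: [0, -7/2, 3/2, -77/6, -17/3]
R4 ← R4 − (5/6)·R1: [0, 59/2, 27/2, 77/6, -7/3]
R3 ← R3 − (7/5)·R2: [0, 0, 74/5, -112/15, -52/3]
R4 ← R4 + (59/5)·R2: [0, 0, -493/5, -162/5, 96]
R4 ← R4 + (493/74)·R3: [0, 0, 0, -9118/111, -2162/111]
Echelon form has 4 nonzero rows, so rank(A) = 4.

4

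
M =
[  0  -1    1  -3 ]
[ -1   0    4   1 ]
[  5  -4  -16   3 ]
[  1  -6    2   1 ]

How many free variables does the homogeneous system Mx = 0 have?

1

Row reduce to echelon form.
Swap R1 ↔ R2
R3 ← R3 + (5)·R1: [0, -4, 4, 8]
R4 ← R4 + R1: [0, -6, 6, 2]
R3 ← R3 − (4)·R2: [0, 0, 0, 20]
R4 ← R4 − (6)·R2: [0, 0, 0, 20]
R4 ← R4 − R3: [0, 0, 0, 0]
3 nonzero rows, so rank(M) = 3.
M has 4 columns; by rank–nullity, nullity = 4 − 3 = 1.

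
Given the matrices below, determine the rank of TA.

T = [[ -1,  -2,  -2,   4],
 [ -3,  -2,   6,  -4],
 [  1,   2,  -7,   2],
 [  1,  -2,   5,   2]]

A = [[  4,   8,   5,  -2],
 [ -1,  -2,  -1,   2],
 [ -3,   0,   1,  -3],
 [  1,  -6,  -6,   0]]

3

First compute TA:
[[  8, -28, -29,   4],
 [-32,   4,  17, -16],
 [ 25,  -8, -16,  23],
 [ -7,   0,   0, -21]]
Now row reduce the product.
R2 ← R2 + (4)·R1: [0, -108, -99, 0]
R3 ← R3 − (25/8)·R1: [0, 159/2, 597/8, 21/2]
R4 ← R4 + (7/8)·R1: [0, -49/2, -203/8, -35/2]
R3 ← R3 + (53/72)·R2: [0, 0, 7/4, 21/2]
R4 ← R4 − (49/216)·R2: [0, 0, -35/12, -35/2]
R4 ← R4 + (5/3)·R3: [0, 0, 0, 0]
3 nonzero rows, so rank(TA) = 3.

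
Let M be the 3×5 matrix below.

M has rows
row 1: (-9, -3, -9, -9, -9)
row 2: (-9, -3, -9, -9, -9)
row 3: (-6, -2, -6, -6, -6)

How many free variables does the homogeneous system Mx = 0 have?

4

Row reduce to echelon form.
R2 ← R2 − R1: [0, 0, 0, 0, 0]
R3 ← R3 − (2/3)·R1: [0, 0, 0, 0, 0]
1 nonzero row, so rank(M) = 1.
M has 5 columns; by rank–nullity, nullity = 5 − 1 = 4.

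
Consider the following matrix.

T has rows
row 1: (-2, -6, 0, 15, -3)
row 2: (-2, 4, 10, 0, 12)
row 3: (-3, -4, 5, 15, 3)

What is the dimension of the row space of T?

Row reduce to echelon form.
R2 ← R2 − R1: [0, 10, 10, -15, 15]
R3 ← R3 − (3/2)·R1: [0, 5, 5, -15/2, 15/2]
R3 ← R3 − (1/2)·R2: [0, 0, 0, 0, 0]
Echelon form has 2 nonzero rows, so rank(T) = 2.
The row space has dimension equal to the rank: 2.

2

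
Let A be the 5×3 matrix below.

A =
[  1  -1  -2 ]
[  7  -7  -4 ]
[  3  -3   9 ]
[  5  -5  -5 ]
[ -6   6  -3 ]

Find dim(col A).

Row reduce to echelon form.
R2 ← R2 − (7)·R1: [0, 0, 10]
R3 ← R3 − (3)·R1: [0, 0, 15]
R4 ← R4 − (5)·R1: [0, 0, 5]
R5 ← R5 + (6)·R1: [0, 0, -15]
R3 ← R3 − (3/2)·R2: [0, 0, 0]
R4 ← R4 − (1/2)·R2: [0, 0, 0]
R5 ← R5 + (3/2)·R2: [0, 0, 0]
Echelon form has 2 nonzero rows, so rank(A) = 2.
The column space has dimension equal to the rank: 2.

2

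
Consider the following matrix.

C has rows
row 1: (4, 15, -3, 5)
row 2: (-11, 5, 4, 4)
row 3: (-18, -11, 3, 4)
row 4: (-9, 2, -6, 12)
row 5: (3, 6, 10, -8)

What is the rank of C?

4

Row reduce to echelon form.
R2 ← R2 + (11/4)·R1: [0, 185/4, -17/4, 71/4]
R3 ← R3 + (9/2)·R1: [0, 113/2, -21/2, 53/2]
R4 ← R4 + (9/4)·R1: [0, 143/4, -51/4, 93/4]
R5 ← R5 − (3/4)·R1: [0, -21/4, 49/4, -47/4]
R3 ← R3 − (226/185)·R2: [0, 0, -982/185, 891/185]
R4 ← R4 − (143/185)·R2: [0, 0, -1751/185, 1763/185]
R5 ← R5 + (21/185)·R2: [0, 0, 2177/185, -1801/185]
R4 ← R4 − (1751/982)·R3: [0, 0, 0, 925/982]
R5 ← R5 + (2177/982)·R3: [0, 0, 0, 925/982]
R5 ← R5 − R4: [0, 0, 0, 0]
Echelon form has 4 nonzero rows, so rank(C) = 4.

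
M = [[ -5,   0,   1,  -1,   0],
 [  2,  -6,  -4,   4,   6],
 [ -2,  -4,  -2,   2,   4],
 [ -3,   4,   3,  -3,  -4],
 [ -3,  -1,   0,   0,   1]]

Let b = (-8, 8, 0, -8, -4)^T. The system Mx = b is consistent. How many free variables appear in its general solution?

3

Row reduce the augmented matrix [M | b].
R2 ← R2 + (2/5)·R1: [0, -6, -18/5, 18/5, 6, 24/5]
R3 ← R3 − (2/5)·R1: [0, -4, -12/5, 12/5, 4, 16/5]
R4 ← R4 − (3/5)·R1: [0, 4, 12/5, -12/5, -4, -16/5]
R5 ← R5 − (3/5)·R1: [0, -1, -3/5, 3/5, 1, 4/5]
R3 ← R3 − (2/3)·R2: [0, 0, 0, 0, 0, 0]
R4 ← R4 + (2/3)·R2: [0, 0, 0, 0, 0, 0]
R5 ← R5 − (1/6)·R2: [0, 0, 0, 0, 0, 0]
The echelon form has 2 nonzero rows, and every pivot lies in the first 5 columns, so rank(M) = rank([M|b]) = 2.
The system is consistent.
Free variables = (unknowns) − (rank) = 5 − 2 = 3.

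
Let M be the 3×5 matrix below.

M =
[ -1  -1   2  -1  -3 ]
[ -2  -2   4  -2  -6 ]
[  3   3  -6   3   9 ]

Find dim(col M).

Row reduce to echelon form.
R2 ← R2 − (2)·R1: [0, 0, 0, 0, 0]
R3 ← R3 + (3)·R1: [0, 0, 0, 0, 0]
Echelon form has 1 nonzero row, so rank(M) = 1.
The column space has dimension equal to the rank: 1.

1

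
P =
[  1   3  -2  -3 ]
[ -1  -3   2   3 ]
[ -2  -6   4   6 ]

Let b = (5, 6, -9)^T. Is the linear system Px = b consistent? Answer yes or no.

Row reduce the augmented matrix [P | b].
R2 ← R2 + R1: [0, 0, 0, 0, 11]
R3 ← R3 + (2)·R1: [0, 0, 0, 0, 1]
R3 ← R3 − (1/11)·R2: [0, 0, 0, 0, 0]
The echelon form has 2 nonzero rows; the last pivot sits in the augmented column, so rank(P) = 1 but rank([P|b]) = 2.
Since the ranks differ, the system is inconsistent.

no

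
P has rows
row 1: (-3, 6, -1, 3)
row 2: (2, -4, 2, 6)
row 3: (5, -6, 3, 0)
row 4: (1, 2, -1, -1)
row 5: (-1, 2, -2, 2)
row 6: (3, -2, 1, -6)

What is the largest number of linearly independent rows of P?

4

Row reduce to echelon form.
R2 ← R2 + (2/3)·R1: [0, 0, 4/3, 8]
R3 ← R3 + (5/3)·R1: [0, 4, 4/3, 5]
R4 ← R4 + (1/3)·R1: [0, 4, -4/3, 0]
R5 ← R5 − (1/3)·R1: [0, 0, -5/3, 1]
R6 ← R6 + R1: [0, 4, 0, -3]
Swap R2 ↔ R3
R4 ← R4 − R2: [0, 0, -8/3, -5]
R6 ← R6 − R2: [0, 0, -4/3, -8]
R4 ← R4 + (2)·R3: [0, 0, 0, 11]
R5 ← R5 + (5/4)·R3: [0, 0, 0, 11]
R6 ← R6 + R3: [0, 0, 0, 0]
R5 ← R5 − R4: [0, 0, 0, 0]
Echelon form has 4 nonzero rows, so rank(P) = 4.
The rank gives the maximum number of linearly independent rows: 4.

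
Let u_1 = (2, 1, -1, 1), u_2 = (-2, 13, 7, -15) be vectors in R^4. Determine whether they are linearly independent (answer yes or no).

yes

Form the matrix with these vectors as rows and row reduce.
R2 ← R2 + R1: [0, 14, 6, -14]
2 nonzero rows, so the 2 vectors span a space of dimension 2.
Since 2 = 2, the vectors are linearly independent.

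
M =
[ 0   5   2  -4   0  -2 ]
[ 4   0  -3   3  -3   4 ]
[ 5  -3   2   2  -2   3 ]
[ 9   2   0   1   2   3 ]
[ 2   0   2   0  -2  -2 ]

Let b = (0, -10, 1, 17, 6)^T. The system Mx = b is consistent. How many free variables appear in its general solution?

Row reduce the augmented matrix [M | b].
Swap R1 ↔ R2
R3 ← R3 − (5/4)·R1: [0, -3, 23/4, -7/4, 7/4, -2, 27/2]
R4 ← R4 − (9/4)·R1: [0, 2, 27/4, -23/4, 35/4, -6, 79/2]
R5 ← R5 − (1/2)·R1: [0, 0, 7/2, -3/2, -1/2, -4, 11]
R3 ← R3 + (3/5)·R2: [0, 0, 139/20, -83/20, 7/4, -16/5, 27/2]
R4 ← R4 − (2/5)·R2: [0, 0, 119/20, -83/20, 35/4, -26/5, 79/2]
R4 ← R4 − (119/139)·R3: [0, 0, 0, -83/139, 1008/139, -342/139, 3884/139]
R5 ← R5 − (70/139)·R3: [0, 0, 0, 82/139, -192/139, -332/139, 584/139]
R5 ← R5 + (82/83)·R4: [0, 0, 0, 0, 480/83, -400/83, 2640/83]
The echelon form has 5 nonzero rows, and every pivot lies in the first 6 columns, so rank(M) = rank([M|b]) = 5.
The system is consistent.
Free variables = (unknowns) − (rank) = 6 − 5 = 1.

1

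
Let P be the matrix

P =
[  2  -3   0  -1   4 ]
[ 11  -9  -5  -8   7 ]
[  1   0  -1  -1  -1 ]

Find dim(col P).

Row reduce to echelon form.
R2 ← R2 − (11/2)·R1: [0, 15/2, -5, -5/2, -15]
R3 ← R3 − (1/2)·R1: [0, 3/2, -1, -1/2, -3]
R3 ← R3 − (1/5)·R2: [0, 0, 0, 0, 0]
Echelon form has 2 nonzero rows, so rank(P) = 2.
The column space has dimension equal to the rank: 2.

2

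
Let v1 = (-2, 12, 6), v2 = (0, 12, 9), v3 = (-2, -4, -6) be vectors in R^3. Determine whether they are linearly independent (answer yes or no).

no

Form the matrix with these vectors as rows and row reduce.
R3 ← R3 − R1: [0, -16, -12]
R3 ← R3 + (4/3)·R2: [0, 0, 0]
2 nonzero rows, so the 3 vectors span a space of dimension 2.
Since 2 < 3, the vectors are linearly dependent.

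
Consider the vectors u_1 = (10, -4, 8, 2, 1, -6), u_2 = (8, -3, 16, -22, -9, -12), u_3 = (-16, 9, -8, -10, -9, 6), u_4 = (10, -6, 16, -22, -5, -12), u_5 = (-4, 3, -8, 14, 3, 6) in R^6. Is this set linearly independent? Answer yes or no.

no

Form the matrix with these vectors as rows and row reduce.
R2 ← R2 − (4/5)·R1: [0, 1/5, 48/5, -118/5, -49/5, -36/5]
R3 ← R3 + (8/5)·R1: [0, 13/5, 24/5, -34/5, -37/5, -18/5]
R4 ← R4 − R1: [0, -2, 8, -24, -6, -6]
R5 ← R5 + (2/5)·R1: [0, 7/5, -24/5, 74/5, 17/5, 18/5]
R3 ← R3 − (13)·R2: [0, 0, -120, 300, 120, 90]
R4 ← R4 + (10)·R2: [0, 0, 104, -260, -104, -78]
R5 ← R5 − (7)·R2: [0, 0, -72, 180, 72, 54]
R4 ← R4 + (13/15)·R3: [0, 0, 0, 0, 0, 0]
R5 ← R5 − (3/5)·R3: [0, 0, 0, 0, 0, 0]
3 nonzero rows, so the 5 vectors span a space of dimension 3.
Since 3 < 5, the vectors are linearly dependent.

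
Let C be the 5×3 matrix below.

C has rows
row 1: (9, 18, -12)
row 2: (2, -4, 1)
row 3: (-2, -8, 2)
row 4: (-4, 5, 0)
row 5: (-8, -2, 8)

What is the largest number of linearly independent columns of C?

3

Row reduce to echelon form.
R2 ← R2 − (2/9)·R1: [0, -8, 11/3]
R3 ← R3 + (2/9)·R1: [0, -4, -2/3]
R4 ← R4 + (4/9)·R1: [0, 13, -16/3]
R5 ← R5 + (8/9)·R1: [0, 14, -8/3]
R3 ← R3 − (1/2)·R2: [0, 0, -5/2]
R4 ← R4 + (13/8)·R2: [0, 0, 5/8]
R5 ← R5 + (7/4)·R2: [0, 0, 15/4]
R4 ← R4 + (1/4)·R3: [0, 0, 0]
R5 ← R5 + (3/2)·R3: [0, 0, 0]
Echelon form has 3 nonzero rows, so rank(C) = 3.
The rank gives the maximum number of linearly independent columns: 3.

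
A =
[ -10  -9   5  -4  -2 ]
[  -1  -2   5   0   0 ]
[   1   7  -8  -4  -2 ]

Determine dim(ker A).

Row reduce to echelon form.
R2 ← R2 − (1/10)·R1: [0, -11/10, 9/2, 2/5, 1/5]
R3 ← R3 + (1/10)·R1: [0, 61/10, -15/2, -22/5, -11/5]
R3 ← R3 + (61/11)·R2: [0, 0, 192/11, -24/11, -12/11]
3 nonzero rows, so rank(A) = 3.
A has 5 columns; by rank–nullity, nullity = 5 − 3 = 2.

2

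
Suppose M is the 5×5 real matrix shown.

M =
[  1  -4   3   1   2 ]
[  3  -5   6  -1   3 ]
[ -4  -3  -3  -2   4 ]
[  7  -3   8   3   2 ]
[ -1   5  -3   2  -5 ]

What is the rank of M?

Row reduce to echelon form.
R2 ← R2 − (3)·R1: [0, 7, -3, -4, -3]
R3 ← R3 + (4)·R1: [0, -19, 9, 2, 12]
R4 ← R4 − (7)·R1: [0, 25, -13, -4, -12]
R5 ← R5 + R1: [0, 1, 0, 3, -3]
R3 ← R3 + (19/7)·R2: [0, 0, 6/7, -62/7, 27/7]
R4 ← R4 − (25/7)·R2: [0, 0, -16/7, 72/7, -9/7]
R5 ← R5 − (1/7)·R2: [0, 0, 3/7, 25/7, -18/7]
R4 ← R4 + (8/3)·R3: [0, 0, 0, -40/3, 9]
R5 ← R5 − (1/2)·R3: [0, 0, 0, 8, -9/2]
R5 ← R5 + (3/5)·R4: [0, 0, 0, 0, 9/10]
Echelon form has 5 nonzero rows, so rank(M) = 5.

5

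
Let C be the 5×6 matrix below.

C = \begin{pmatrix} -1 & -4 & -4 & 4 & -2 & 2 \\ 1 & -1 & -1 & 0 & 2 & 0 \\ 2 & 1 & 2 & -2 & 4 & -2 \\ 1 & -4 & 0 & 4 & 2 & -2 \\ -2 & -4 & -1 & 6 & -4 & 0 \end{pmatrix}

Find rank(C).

3

Row reduce to echelon form.
R2 ← R2 + R1: [0, -5, -5, 4, 0, 2]
R3 ← R3 + (2)·R1: [0, -7, -6, 6, 0, 2]
R4 ← R4 + R1: [0, -8, -4, 8, 0, 0]
R5 ← R5 − (2)·R1: [0, 4, 7, -2, 0, -4]
R3 ← R3 − (7/5)·R2: [0, 0, 1, 2/5, 0, -4/5]
R4 ← R4 − (8/5)·R2: [0, 0, 4, 8/5, 0, -16/5]
R5 ← R5 + (4/5)·R2: [0, 0, 3, 6/5, 0, -12/5]
R4 ← R4 − (4)·R3: [0, 0, 0, 0, 0, 0]
R5 ← R5 − (3)·R3: [0, 0, 0, 0, 0, 0]
Echelon form has 3 nonzero rows, so rank(C) = 3.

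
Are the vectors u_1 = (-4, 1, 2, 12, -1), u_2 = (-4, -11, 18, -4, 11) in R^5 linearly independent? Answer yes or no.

yes

Form the matrix with these vectors as rows and row reduce.
R2 ← R2 − R1: [0, -12, 16, -16, 12]
2 nonzero rows, so the 2 vectors span a space of dimension 2.
Since 2 = 2, the vectors are linearly independent.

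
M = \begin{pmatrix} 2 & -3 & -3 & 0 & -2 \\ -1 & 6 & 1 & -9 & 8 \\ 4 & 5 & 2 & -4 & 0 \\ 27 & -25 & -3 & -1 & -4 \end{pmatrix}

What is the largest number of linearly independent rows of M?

Row reduce to echelon form.
R2 ← R2 + (1/2)·R1: [0, 9/2, -1/2, -9, 7]
R3 ← R3 − (2)·R1: [0, 11, 8, -4, 4]
R4 ← R4 − (27/2)·R1: [0, 31/2, 75/2, -1, 23]
R3 ← R3 − (22/9)·R2: [0, 0, 83/9, 18, -118/9]
R4 ← R4 − (31/9)·R2: [0, 0, 353/9, 30, -10/9]
R4 ← R4 − (353/83)·R3: [0, 0, 0, -3864/83, 4536/83]
Echelon form has 4 nonzero rows, so rank(M) = 4.
The rank gives the maximum number of linearly independent rows: 4.

4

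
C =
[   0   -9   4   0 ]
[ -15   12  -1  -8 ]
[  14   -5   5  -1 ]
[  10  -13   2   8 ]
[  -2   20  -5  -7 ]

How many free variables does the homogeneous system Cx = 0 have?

Row reduce to echelon form.
Swap R1 ↔ R2
R3 ← R3 + (14/15)·R1: [0, 31/5, 61/15, -127/15]
R4 ← R4 + (2/3)·R1: [0, -5, 4/3, 8/3]
R5 ← R5 − (2/15)·R1: [0, 92/5, -73/15, -89/15]
R3 ← R3 + (31/45)·R2: [0, 0, 307/45, -127/15]
R4 ← R4 − (5/9)·R2: [0, 0, -8/9, 8/3]
R5 ← R5 + (92/45)·R2: [0, 0, 149/45, -89/15]
R4 ← R4 + (40/307)·R3: [0, 0, 0, 480/307]
R5 ← R5 − (149/307)·R3: [0, 0, 0, -560/307]
R5 ← R5 + (7/6)·R4: [0, 0, 0, 0]
4 nonzero rows, so rank(C) = 4.
C has 4 columns; by rank–nullity, nullity = 4 − 4 = 0.

0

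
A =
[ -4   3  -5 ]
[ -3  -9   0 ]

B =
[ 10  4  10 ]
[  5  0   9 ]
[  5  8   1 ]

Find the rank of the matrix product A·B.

First compute AB:
[[-50, -56, -18],
 [-75, -12, -111]]
Now row reduce the product.
R2 ← R2 − (3/2)·R1: [0, 72, -84]
2 nonzero rows, so rank(AB) = 2.

2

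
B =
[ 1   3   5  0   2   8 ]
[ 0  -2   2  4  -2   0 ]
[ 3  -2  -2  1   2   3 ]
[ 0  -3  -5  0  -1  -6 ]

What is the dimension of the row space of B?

Row reduce to echelon form.
R3 ← R3 − (3)·R1: [0, -11, -17, 1, -4, -21]
R3 ← R3 − (11/2)·R2: [0, 0, -28, -21, 7, -21]
R4 ← R4 − (3/2)·R2: [0, 0, -8, -6, 2, -6]
R4 ← R4 − (2/7)·R3: [0, 0, 0, 0, 0, 0]
Echelon form has 3 nonzero rows, so rank(B) = 3.
The row space has dimension equal to the rank: 3.

3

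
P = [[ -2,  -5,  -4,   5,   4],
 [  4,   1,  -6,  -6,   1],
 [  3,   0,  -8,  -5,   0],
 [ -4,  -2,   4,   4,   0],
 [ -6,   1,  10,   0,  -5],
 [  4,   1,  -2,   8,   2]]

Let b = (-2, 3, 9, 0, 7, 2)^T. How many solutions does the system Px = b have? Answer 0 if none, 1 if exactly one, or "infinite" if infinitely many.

0

Row reduce the augmented matrix [P | b].
R2 ← R2 + (2)·R1: [0, -9, -14, 4, 9, -1]
R3 ← R3 + (3/2)·R1: [0, -15/2, -14, 5/2, 6, 6]
R4 ← R4 − (2)·R1: [0, 8, 12, -6, -8, 4]
R5 ← R5 − (3)·R1: [0, 16, 22, -15, -17, 13]
R6 ← R6 + (2)·R1: [0, -9, -10, 18, 10, -2]
R3 ← R3 − (5/6)·R2: [0, 0, -7/3, -5/6, -3/2, 41/6]
R4 ← R4 + (8/9)·R2: [0, 0, -4/9, -22/9, 0, 28/9]
R5 ← R5 + (16/9)·R2: [0, 0, -26/9, -71/9, -1, 101/9]
R6 ← R6 − R2: [0, 0, 4, 14, 1, -1]
R4 ← R4 − (4/21)·R3: [0, 0, 0, -16/7, 2/7, 38/21]
R5 ← R5 − (26/21)·R3: [0, 0, 0, -48/7, 6/7, 58/21]
R6 ← R6 + (12/7)·R3: [0, 0, 0, 88/7, -11/7, 75/7]
R5 ← R5 − (3)·R4: [0, 0, 0, 0, 0, -8/3]
R6 ← R6 + (11/2)·R4: [0, 0, 0, 0, 0, 62/3]
R6 ← R6 + (31/4)·R5: [0, 0, 0, 0, 0, 0]
The echelon form has 5 nonzero rows; the last pivot sits in the augmented column, so rank(P) = 4 but rank([P|b]) = 5.
Since the ranks differ, the system is inconsistent.
It has no solutions.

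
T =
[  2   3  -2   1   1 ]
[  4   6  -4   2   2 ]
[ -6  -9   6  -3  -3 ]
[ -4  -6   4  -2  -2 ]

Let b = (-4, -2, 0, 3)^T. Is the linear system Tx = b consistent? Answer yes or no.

no

Row reduce the augmented matrix [T | b].
R2 ← R2 − (2)·R1: [0, 0, 0, 0, 0, 6]
R3 ← R3 + (3)·R1: [0, 0, 0, 0, 0, -12]
R4 ← R4 + (2)·R1: [0, 0, 0, 0, 0, -5]
R3 ← R3 + (2)·R2: [0, 0, 0, 0, 0, 0]
R4 ← R4 + (5/6)·R2: [0, 0, 0, 0, 0, 0]
The echelon form has 2 nonzero rows; the last pivot sits in the augmented column, so rank(T) = 1 but rank([T|b]) = 2.
Since the ranks differ, the system is inconsistent.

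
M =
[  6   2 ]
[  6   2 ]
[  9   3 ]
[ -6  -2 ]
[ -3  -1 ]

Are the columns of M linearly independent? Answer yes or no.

Row reduce M to echelon form.
R2 ← R2 − R1: [0, 0]
R3 ← R3 − (3/2)·R1: [0, 0]
R4 ← R4 + R1: [0, 0]
R5 ← R5 + (1/2)·R1: [0, 0]
1 pivot among 2 columns.
Only 1 < 2 pivot columns, so the columns are linearly dependent.

no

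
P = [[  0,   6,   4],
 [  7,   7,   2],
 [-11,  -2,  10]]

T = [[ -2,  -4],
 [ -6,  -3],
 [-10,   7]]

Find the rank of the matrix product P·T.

First compute PT:
[[-76,  10],
 [-76, -35],
 [-66, 120]]
Now row reduce the product.
R2 ← R2 − R1: [0, -45]
R3 ← R3 − (33/38)·R1: [0, 2115/19]
R3 ← R3 + (47/19)·R2: [0, 0]
2 nonzero rows, so rank(PT) = 2.

2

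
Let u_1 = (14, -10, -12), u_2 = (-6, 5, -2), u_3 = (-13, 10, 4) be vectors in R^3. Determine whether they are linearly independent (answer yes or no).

Form the matrix with these vectors as rows and row reduce.
R2 ← R2 + (3/7)·R1: [0, 5/7, -50/7]
R3 ← R3 + (13/14)·R1: [0, 5/7, -50/7]
R3 ← R3 − R2: [0, 0, 0]
2 nonzero rows, so the 3 vectors span a space of dimension 2.
Since 2 < 3, the vectors are linearly dependent.

no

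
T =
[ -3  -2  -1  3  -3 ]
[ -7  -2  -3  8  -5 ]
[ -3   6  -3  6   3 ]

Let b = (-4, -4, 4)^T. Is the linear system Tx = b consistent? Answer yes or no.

Row reduce the augmented matrix [T | b].
R2 ← R2 − (7/3)·R1: [0, 8/3, -2/3, 1, 2, 16/3]
R3 ← R3 − R1: [0, 8, -2, 3, 6, 8]
R3 ← R3 − (3)·R2: [0, 0, 0, 0, 0, -8]
The echelon form has 3 nonzero rows; the last pivot sits in the augmented column, so rank(T) = 2 but rank([T|b]) = 3.
Since the ranks differ, the system is inconsistent.

no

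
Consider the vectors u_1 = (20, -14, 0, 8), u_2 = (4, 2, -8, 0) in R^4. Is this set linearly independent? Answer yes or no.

Form the matrix with these vectors as rows and row reduce.
R2 ← R2 − (1/5)·R1: [0, 24/5, -8, -8/5]
2 nonzero rows, so the 2 vectors span a space of dimension 2.
Since 2 = 2, the vectors are linearly independent.

yes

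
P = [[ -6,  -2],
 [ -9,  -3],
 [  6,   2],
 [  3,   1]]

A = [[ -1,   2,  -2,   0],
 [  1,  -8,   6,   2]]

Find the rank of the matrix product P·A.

First compute PA:
[[  4,   4,   0,  -4],
 [  6,   6,   0,  -6],
 [ -4,  -4,   0,   4],
 [ -2,  -2,   0,   2]]
Now row reduce the product.
R2 ← R2 − (3/2)·R1: [0, 0, 0, 0]
R3 ← R3 + R1: [0, 0, 0, 0]
R4 ← R4 + (1/2)·R1: [0, 0, 0, 0]
1 nonzero row, so rank(PA) = 1.

1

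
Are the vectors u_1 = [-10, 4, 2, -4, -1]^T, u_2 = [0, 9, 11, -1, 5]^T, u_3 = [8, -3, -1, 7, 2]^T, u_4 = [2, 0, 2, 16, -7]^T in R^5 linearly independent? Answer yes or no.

yes

Form the matrix with these vectors as rows and row reduce.
R3 ← R3 + (4/5)·R1: [0, 1/5, 3/5, 19/5, 6/5]
R4 ← R4 + (1/5)·R1: [0, 4/5, 12/5, 76/5, -36/5]
R3 ← R3 − (1/45)·R2: [0, 0, 16/45, 172/45, 49/45]
R4 ← R4 − (4/45)·R2: [0, 0, 64/45, 688/45, -344/45]
R4 ← R4 − (4)·R3: [0, 0, 0, 0, -12]
4 nonzero rows, so the 4 vectors span a space of dimension 4.
Since 4 = 4, the vectors are linearly independent.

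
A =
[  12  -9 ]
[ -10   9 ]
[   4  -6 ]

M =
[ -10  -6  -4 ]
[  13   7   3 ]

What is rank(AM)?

2

First compute AM:
[[-237, -135, -75],
 [217, 123,  67],
 [-118, -66, -34]]
Now row reduce the product.
R2 ← R2 + (217/237)·R1: [0, -48/79, -132/79]
R3 ← R3 − (118/237)·R1: [0, 96/79, 264/79]
R3 ← R3 + (2)·R2: [0, 0, 0]
2 nonzero rows, so rank(AM) = 2.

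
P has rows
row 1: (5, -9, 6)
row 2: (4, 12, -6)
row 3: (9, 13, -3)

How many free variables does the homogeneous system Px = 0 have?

Row reduce to echelon form.
R2 ← R2 − (4/5)·R1: [0, 96/5, -54/5]
R3 ← R3 − (9/5)·R1: [0, 146/5, -69/5]
R3 ← R3 − (73/48)·R2: [0, 0, 21/8]
3 nonzero rows, so rank(P) = 3.
P has 3 columns; by rank–nullity, nullity = 3 − 3 = 0.

0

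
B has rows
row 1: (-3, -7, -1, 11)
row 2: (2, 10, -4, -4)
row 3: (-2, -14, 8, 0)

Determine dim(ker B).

1

Row reduce to echelon form.
R2 ← R2 + (2/3)·R1: [0, 16/3, -14/3, 10/3]
R3 ← R3 − (2/3)·R1: [0, -28/3, 26/3, -22/3]
R3 ← R3 + (7/4)·R2: [0, 0, 1/2, -3/2]
3 nonzero rows, so rank(B) = 3.
B has 4 columns; by rank–nullity, nullity = 4 − 3 = 1.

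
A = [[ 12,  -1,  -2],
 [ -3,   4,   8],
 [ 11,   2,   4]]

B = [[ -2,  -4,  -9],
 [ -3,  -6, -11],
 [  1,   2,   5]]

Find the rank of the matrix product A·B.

First compute AB:
[[-23, -46, -107],
 [  2,   4,  23],
 [-24, -48, -101]]
Now row reduce the product.
R2 ← R2 + (2/23)·R1: [0, 0, 315/23]
R3 ← R3 − (24/23)·R1: [0, 0, 245/23]
R3 ← R3 − (7/9)·R2: [0, 0, 0]
2 nonzero rows, so rank(AB) = 2.

2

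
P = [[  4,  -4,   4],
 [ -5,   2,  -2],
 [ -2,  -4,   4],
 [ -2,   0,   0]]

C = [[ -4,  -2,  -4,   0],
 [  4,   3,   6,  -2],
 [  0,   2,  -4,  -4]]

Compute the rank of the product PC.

First compute PC:
[[-32, -12, -56,  -8],
 [ 28,  12,  40,   4],
 [ -8,   0, -32,  -8],
 [  8,   4,   8,   0]]
Now row reduce the product.
R2 ← R2 + (7/8)·R1: [0, 3/2, -9, -3]
R3 ← R3 − (1/4)·R1: [0, 3, -18, -6]
R4 ← R4 + (1/4)·R1: [0, 1, -6, -2]
R3 ← R3 − (2)·R2: [0, 0, 0, 0]
R4 ← R4 − (2/3)·R2: [0, 0, 0, 0]
2 nonzero rows, so rank(PC) = 2.

2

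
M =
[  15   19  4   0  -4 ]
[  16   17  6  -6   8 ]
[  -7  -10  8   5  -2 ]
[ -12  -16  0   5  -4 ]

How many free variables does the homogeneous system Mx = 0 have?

Row reduce to echelon form.
R2 ← R2 − (16/15)·R1: [0, -49/15, 26/15, -6, 184/15]
R3 ← R3 + (7/15)·R1: [0, -17/15, 148/15, 5, -58/15]
R4 ← R4 + (4/5)·R1: [0, -4/5, 16/5, 5, -36/5]
R3 ← R3 − (17/49)·R2: [0, 0, 454/49, 347/49, -398/49]
R4 ← R4 − (12/49)·R2: [0, 0, 136/49, 317/49, -500/49]
R4 ← R4 − (68/227)·R3: [0, 0, 0, 987/227, -1764/227]
4 nonzero rows, so rank(M) = 4.
M has 5 columns; by rank–nullity, nullity = 5 − 4 = 1.

1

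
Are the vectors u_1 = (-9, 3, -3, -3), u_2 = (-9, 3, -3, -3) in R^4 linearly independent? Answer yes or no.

no

Form the matrix with these vectors as rows and row reduce.
R2 ← R2 − R1: [0, 0, 0, 0]
1 nonzero row, so the 2 vectors span a space of dimension 1.
Since 1 < 2, the vectors are linearly dependent.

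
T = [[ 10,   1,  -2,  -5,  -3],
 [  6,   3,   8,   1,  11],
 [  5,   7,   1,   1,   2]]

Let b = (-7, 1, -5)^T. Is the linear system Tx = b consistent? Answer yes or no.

Row reduce the augmented matrix [T | b].
R2 ← R2 − (3/5)·R1: [0, 12/5, 46/5, 4, 64/5, 26/5]
R3 ← R3 − (1/2)·R1: [0, 13/2, 2, 7/2, 7/2, -3/2]
R3 ← R3 − (65/24)·R2: [0, 0, -275/12, -22/3, -187/6, -187/12]
The echelon form has 3 nonzero rows, and every pivot lies in the first 5 columns, so rank(T) = rank([T|b]) = 3.
The system is consistent.

yes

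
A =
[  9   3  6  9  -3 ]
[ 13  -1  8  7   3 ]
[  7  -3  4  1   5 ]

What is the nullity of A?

3

Row reduce to echelon form.
R2 ← R2 − (13/9)·R1: [0, -16/3, -2/3, -6, 22/3]
R3 ← R3 − (7/9)·R1: [0, -16/3, -2/3, -6, 22/3]
R3 ← R3 − R2: [0, 0, 0, 0, 0]
2 nonzero rows, so rank(A) = 2.
A has 5 columns; by rank–nullity, nullity = 5 − 2 = 3.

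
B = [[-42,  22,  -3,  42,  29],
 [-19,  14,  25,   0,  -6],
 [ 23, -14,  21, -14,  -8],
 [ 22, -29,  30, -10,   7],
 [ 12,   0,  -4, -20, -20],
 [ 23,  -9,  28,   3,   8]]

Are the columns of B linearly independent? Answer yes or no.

Row reduce B to echelon form.
R2 ← R2 − (19/42)·R1: [0, 85/21, 369/14, -19, -803/42]
R3 ← R3 + (23/42)·R1: [0, -41/21, 271/14, 9, 331/42]
R4 ← R4 + (11/21)·R1: [0, -367/21, 199/7, 12, 466/21]
R5 ← R5 + (2/7)·R1: [0, 44/7, -34/7, -8, -82/7]
R6 ← R6 + (23/42)·R1: [0, 64/21, 369/14, 26, 1003/42]
R3 ← R3 + (41/85)·R2: [0, 0, 2726/85, -14/85, -114/85]
R4 ← R4 + (367/85)·R2: [0, 0, 24179/170, -5953/85, -10261/170]
R5 ← R5 − (132/85)·R2: [0, 0, -3892/85, 1828/85, 1528/85]
R6 ← R6 − (64/85)·R2: [0, 0, 1107/170, 3426/85, 6507/170]
R4 ← R4 − (24179/5452)·R3: [0, 0, 0, -188925/2726, -74162/1363]
R5 ← R5 + (1946/1363)·R3: [0, 0, 0, 28992/1363, 21892/1363]
R6 ← R6 − (1107/5452)·R3: [0, 0, 0, 109965/2726, 52542/1363]
R5 ← R5 + (19328/62975)·R4: [0, 0, 0, 0, -3652/5725]
R6 ← R6 + (7331/12595)·R4: [0, 0, 0, 0, 7876/1145]
R6 ← R6 + (895/83)·R5: [0, 0, 0, 0, 0]
5 pivots among 5 columns.
Every column is a pivot column, so the columns are linearly independent.

yes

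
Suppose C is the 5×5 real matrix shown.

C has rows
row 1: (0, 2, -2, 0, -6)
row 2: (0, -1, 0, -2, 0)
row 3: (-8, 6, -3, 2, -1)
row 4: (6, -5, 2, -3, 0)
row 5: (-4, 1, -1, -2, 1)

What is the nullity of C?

Row reduce to echelon form.
Swap R1 ↔ R3
R4 ← R4 + (3/4)·R1: [0, -1/2, -1/4, -3/2, -3/4]
R5 ← R5 − (1/2)·R1: [0, -2, 1/2, -3, 3/2]
R3 ← R3 + (2)·R2: [0, 0, -2, -4, -6]
R4 ← R4 − (1/2)·R2: [0, 0, -1/4, -1/2, -3/4]
R5 ← R5 − (2)·R2: [0, 0, 1/2, 1, 3/2]
R4 ← R4 − (1/8)·R3: [0, 0, 0, 0, 0]
R5 ← R5 + (1/4)·R3: [0, 0, 0, 0, 0]
3 nonzero rows, so rank(C) = 3.
C has 5 columns; by rank–nullity, nullity = 5 − 3 = 2.

2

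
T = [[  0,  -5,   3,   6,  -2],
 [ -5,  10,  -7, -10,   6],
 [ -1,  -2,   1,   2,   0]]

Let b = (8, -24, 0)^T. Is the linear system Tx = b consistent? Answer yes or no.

yes

Row reduce the augmented matrix [T | b].
Swap R1 ↔ R2
R3 ← R3 − (1/5)·R1: [0, -4, 12/5, 4, -6/5, 24/5]
R3 ← R3 − (4/5)·R2: [0, 0, 0, -4/5, 2/5, -8/5]
The echelon form has 3 nonzero rows, and every pivot lies in the first 5 columns, so rank(T) = rank([T|b]) = 3.
The system is consistent.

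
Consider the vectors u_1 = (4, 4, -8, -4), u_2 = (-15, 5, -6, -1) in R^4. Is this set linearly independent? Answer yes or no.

Form the matrix with these vectors as rows and row reduce.
R2 ← R2 + (15/4)·R1: [0, 20, -36, -16]
2 nonzero rows, so the 2 vectors span a space of dimension 2.
Since 2 = 2, the vectors are linearly independent.

yes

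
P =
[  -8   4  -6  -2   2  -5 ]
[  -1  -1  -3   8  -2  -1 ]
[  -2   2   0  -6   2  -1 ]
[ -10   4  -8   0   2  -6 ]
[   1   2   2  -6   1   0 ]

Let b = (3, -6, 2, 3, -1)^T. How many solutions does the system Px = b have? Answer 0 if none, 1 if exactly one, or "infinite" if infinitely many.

Row reduce the augmented matrix [P | b].
R2 ← R2 − (1/8)·R1: [0, -3/2, -9/4, 33/4, -9/4, -3/8, -51/8]
R3 ← R3 − (1/4)·R1: [0, 1, 3/2, -11/2, 3/2, 1/4, 5/4]
R4 ← R4 − (5/4)·R1: [0, -1, -1/2, 5/2, -1/2, 1/4, -3/4]
R5 ← R5 + (1/8)·R1: [0, 5/2, 5/4, -25/4, 5/4, -5/8, -5/8]
R3 ← R3 + (2/3)·R2: [0, 0, 0, 0, 0, 0, -3]
R4 ← R4 − (2/3)·R2: [0, 0, 1, -3, 1, 1/2, 7/2]
R5 ← R5 + (5/3)·R2: [0, 0, -5/2, 15/2, -5/2, -5/4, -45/4]
Swap R3 ↔ R4
R5 ← R5 + (5/2)·R3: [0, 0, 0, 0, 0, 0, -5/2]
R5 ← R5 − (5/6)·R4: [0, 0, 0, 0, 0, 0, 0]
The echelon form has 4 nonzero rows; the last pivot sits in the augmented column, so rank(P) = 3 but rank([P|b]) = 4.
Since the ranks differ, the system is inconsistent.
It has no solutions.

0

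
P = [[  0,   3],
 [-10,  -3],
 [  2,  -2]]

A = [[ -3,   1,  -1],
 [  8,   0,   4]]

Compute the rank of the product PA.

First compute PA:
[[ 24,   0,  12],
 [  6, -10,  -2],
 [-22,   2, -10]]
Now row reduce the product.
R2 ← R2 − (1/4)·R1: [0, -10, -5]
R3 ← R3 + (11/12)·R1: [0, 2, 1]
R3 ← R3 + (1/5)·R2: [0, 0, 0]
2 nonzero rows, so rank(PA) = 2.

2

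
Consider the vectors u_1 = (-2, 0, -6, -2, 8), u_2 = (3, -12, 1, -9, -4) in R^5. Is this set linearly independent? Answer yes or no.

Form the matrix with these vectors as rows and row reduce.
R2 ← R2 + (3/2)·R1: [0, -12, -8, -12, 8]
2 nonzero rows, so the 2 vectors span a space of dimension 2.
Since 2 = 2, the vectors are linearly independent.

yes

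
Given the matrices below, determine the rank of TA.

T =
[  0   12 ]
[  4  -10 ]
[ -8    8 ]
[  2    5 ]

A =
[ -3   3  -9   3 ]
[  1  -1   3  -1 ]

1

First compute TA:
[[ 12, -12,  36, -12],
 [-22,  22, -66,  22],
 [ 32, -32,  96, -32],
 [ -1,   1,  -3,   1]]
Now row reduce the product.
R2 ← R2 + (11/6)·R1: [0, 0, 0, 0]
R3 ← R3 − (8/3)·R1: [0, 0, 0, 0]
R4 ← R4 + (1/12)·R1: [0, 0, 0, 0]
1 nonzero row, so rank(TA) = 1.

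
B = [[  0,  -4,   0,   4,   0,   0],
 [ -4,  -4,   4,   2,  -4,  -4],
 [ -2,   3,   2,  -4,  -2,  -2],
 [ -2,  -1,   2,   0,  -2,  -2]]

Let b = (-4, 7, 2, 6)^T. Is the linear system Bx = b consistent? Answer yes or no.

no

Row reduce the augmented matrix [B | b].
Swap R1 ↔ R2
R3 ← R3 − (1/2)·R1: [0, 5, 0, -5, 0, 0, -3/2]
R4 ← R4 − (1/2)·R1: [0, 1, 0, -1, 0, 0, 5/2]
R3 ← R3 + (5/4)·R2: [0, 0, 0, 0, 0, 0, -13/2]
R4 ← R4 + (1/4)·R2: [0, 0, 0, 0, 0, 0, 3/2]
R4 ← R4 + (3/13)·R3: [0, 0, 0, 0, 0, 0, 0]
The echelon form has 3 nonzero rows; the last pivot sits in the augmented column, so rank(B) = 2 but rank([B|b]) = 3.
Since the ranks differ, the system is inconsistent.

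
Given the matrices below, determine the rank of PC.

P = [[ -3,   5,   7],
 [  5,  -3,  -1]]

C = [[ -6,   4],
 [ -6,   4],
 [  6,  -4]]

First compute PC:
[[ 30, -20],
 [-18,  12]]
Now row reduce the product.
R2 ← R2 + (3/5)·R1: [0, 0]
1 nonzero row, so rank(PC) = 1.

1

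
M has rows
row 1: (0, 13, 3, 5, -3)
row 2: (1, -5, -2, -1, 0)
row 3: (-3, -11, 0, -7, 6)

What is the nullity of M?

Row reduce to echelon form.
Swap R1 ↔ R2
R3 ← R3 + (3)·R1: [0, -26, -6, -10, 6]
R3 ← R3 + (2)·R2: [0, 0, 0, 0, 0]
2 nonzero rows, so rank(M) = 2.
M has 5 columns; by rank–nullity, nullity = 5 − 2 = 3.

3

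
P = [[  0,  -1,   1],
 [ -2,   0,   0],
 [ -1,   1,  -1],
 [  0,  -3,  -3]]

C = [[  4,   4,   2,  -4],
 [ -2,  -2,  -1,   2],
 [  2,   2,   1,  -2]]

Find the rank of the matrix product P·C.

First compute PC:
[[  4,   4,   2,  -4],
 [ -8,  -8,  -4,   8],
 [ -8,  -8,  -4,   8],
 [  0,   0,   0,   0]]
Now row reduce the product.
R2 ← R2 + (2)·R1: [0, 0, 0, 0]
R3 ← R3 + (2)·R1: [0, 0, 0, 0]
1 nonzero row, so rank(PC) = 1.

1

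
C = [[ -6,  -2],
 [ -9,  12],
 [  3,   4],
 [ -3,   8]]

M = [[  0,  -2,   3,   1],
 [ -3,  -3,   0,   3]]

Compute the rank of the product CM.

First compute CM:
[[  6,  18, -18, -12],
 [-36, -18, -27,  27],
 [-12, -18,   9,  15],
 [-24, -18,  -9,  21]]
Now row reduce the product.
R2 ← R2 + (6)·R1: [0, 90, -135, -45]
R3 ← R3 + (2)·R1: [0, 18, -27, -9]
R4 ← R4 + (4)·R1: [0, 54, -81, -27]
R3 ← R3 − (1/5)·R2: [0, 0, 0, 0]
R4 ← R4 − (3/5)·R2: [0, 0, 0, 0]
2 nonzero rows, so rank(CM) = 2.

2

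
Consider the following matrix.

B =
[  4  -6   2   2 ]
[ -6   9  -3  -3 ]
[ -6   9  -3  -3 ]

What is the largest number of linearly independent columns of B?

1

Row reduce to echelon form.
R2 ← R2 + (3/2)·R1: [0, 0, 0, 0]
R3 ← R3 + (3/2)·R1: [0, 0, 0, 0]
Echelon form has 1 nonzero row, so rank(B) = 1.
The rank gives the maximum number of linearly independent columns: 1.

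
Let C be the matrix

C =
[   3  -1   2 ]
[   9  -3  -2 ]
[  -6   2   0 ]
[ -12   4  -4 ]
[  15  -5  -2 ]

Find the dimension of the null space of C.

Row reduce to echelon form.
R2 ← R2 − (3)·R1: [0, 0, -8]
R3 ← R3 + (2)·R1: [0, 0, 4]
R4 ← R4 + (4)·R1: [0, 0, 4]
R5 ← R5 − (5)·R1: [0, 0, -12]
R3 ← R3 + (1/2)·R2: [0, 0, 0]
R4 ← R4 + (1/2)·R2: [0, 0, 0]
R5 ← R5 − (3/2)·R2: [0, 0, 0]
2 nonzero rows, so rank(C) = 2.
C has 3 columns; by rank–nullity, nullity = 3 − 2 = 1.

1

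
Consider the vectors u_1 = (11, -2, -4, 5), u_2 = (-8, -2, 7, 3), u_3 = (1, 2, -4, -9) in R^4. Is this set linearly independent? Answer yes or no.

yes

Form the matrix with these vectors as rows and row reduce.
R2 ← R2 + (8/11)·R1: [0, -38/11, 45/11, 73/11]
R3 ← R3 − (1/11)·R1: [0, 24/11, -40/11, -104/11]
R3 ← R3 + (12/19)·R2: [0, 0, -20/19, -100/19]
3 nonzero rows, so the 3 vectors span a space of dimension 3.
Since 3 = 3, the vectors are linearly independent.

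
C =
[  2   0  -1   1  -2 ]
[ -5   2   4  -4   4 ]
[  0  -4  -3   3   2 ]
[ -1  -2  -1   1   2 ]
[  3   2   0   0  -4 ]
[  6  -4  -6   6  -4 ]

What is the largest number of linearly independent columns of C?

2

Row reduce to echelon form.
R2 ← R2 + (5/2)·R1: [0, 2, 3/2, -3/2, -1]
R4 ← R4 + (1/2)·R1: [0, -2, -3/2, 3/2, 1]
R5 ← R5 − (3/2)·R1: [0, 2, 3/2, -3/2, -1]
R6 ← R6 − (3)·R1: [0, -4, -3, 3, 2]
R3 ← R3 + (2)·R2: [0, 0, 0, 0, 0]
R4 ← R4 + R2: [0, 0, 0, 0, 0]
R5 ← R5 − R2: [0, 0, 0, 0, 0]
R6 ← R6 + (2)·R2: [0, 0, 0, 0, 0]
Echelon form has 2 nonzero rows, so rank(C) = 2.
The rank gives the maximum number of linearly independent columns: 2.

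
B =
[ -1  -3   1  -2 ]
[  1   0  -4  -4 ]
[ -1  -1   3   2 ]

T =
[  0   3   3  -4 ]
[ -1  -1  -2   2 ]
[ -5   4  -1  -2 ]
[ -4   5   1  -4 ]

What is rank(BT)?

2

First compute BT:
[[  6,  -6,   0,   4],
 [ 36, -33,   3,  20],
 [-22,  20,  -2, -12]]
Now row reduce the product.
R2 ← R2 − (6)·R1: [0, 3, 3, -4]
R3 ← R3 + (11/3)·R1: [0, -2, -2, 8/3]
R3 ← R3 + (2/3)·R2: [0, 0, 0, 0]
2 nonzero rows, so rank(BT) = 2.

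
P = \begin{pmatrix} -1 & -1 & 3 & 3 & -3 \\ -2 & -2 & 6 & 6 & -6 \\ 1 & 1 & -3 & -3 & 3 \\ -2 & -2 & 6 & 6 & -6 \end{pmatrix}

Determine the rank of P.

Row reduce to echelon form.
R2 ← R2 − (2)·R1: [0, 0, 0, 0, 0]
R3 ← R3 + R1: [0, 0, 0, 0, 0]
R4 ← R4 − (2)·R1: [0, 0, 0, 0, 0]
Echelon form has 1 nonzero row, so rank(P) = 1.

1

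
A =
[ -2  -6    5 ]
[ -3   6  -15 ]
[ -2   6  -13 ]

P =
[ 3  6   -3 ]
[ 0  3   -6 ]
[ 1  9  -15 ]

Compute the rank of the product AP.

2

First compute AP:
[[ -1,  15, -33],
 [-24, -135, 198],
 [-19, -111, 165]]
Now row reduce the product.
R2 ← R2 − (24)·R1: [0, -495, 990]
R3 ← R3 − (19)·R1: [0, -396, 792]
R3 ← R3 − (4/5)·R2: [0, 0, 0]
2 nonzero rows, so rank(AP) = 2.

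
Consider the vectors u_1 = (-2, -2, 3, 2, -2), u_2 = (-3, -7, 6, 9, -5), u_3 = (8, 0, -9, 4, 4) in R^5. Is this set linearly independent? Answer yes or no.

Form the matrix with these vectors as rows and row reduce.
R2 ← R2 − (3/2)·R1: [0, -4, 3/2, 6, -2]
R3 ← R3 + (4)·R1: [0, -8, 3, 12, -4]
R3 ← R3 − (2)·R2: [0, 0, 0, 0, 0]
2 nonzero rows, so the 3 vectors span a space of dimension 2.
Since 2 < 3, the vectors are linearly dependent.

no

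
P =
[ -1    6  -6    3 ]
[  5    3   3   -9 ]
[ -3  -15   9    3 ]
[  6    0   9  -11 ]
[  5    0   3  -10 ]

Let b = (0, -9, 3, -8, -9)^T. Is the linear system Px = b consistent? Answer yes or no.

Row reduce the augmented matrix [P | b].
R2 ← R2 + (5)·R1: [0, 33, -27, 6, -9]
R3 ← R3 − (3)·R1: [0, -33, 27, -6, 3]
R4 ← R4 + (6)·R1: [0, 36, -27, 7, -8]
R5 ← R5 + (5)·R1: [0, 30, -27, 5, -9]
R3 ← R3 + R2: [0, 0, 0, 0, -6]
R4 ← R4 − (12/11)·R2: [0, 0, 27/11, 5/11, 20/11]
R5 ← R5 − (10/11)·R2: [0, 0, -27/11, -5/11, -9/11]
Swap R3 ↔ R4
R5 ← R5 + R3: [0, 0, 0, 0, 1]
R5 ← R5 + (1/6)·R4: [0, 0, 0, 0, 0]
The echelon form has 4 nonzero rows; the last pivot sits in the augmented column, so rank(P) = 3 but rank([P|b]) = 4.
Since the ranks differ, the system is inconsistent.

no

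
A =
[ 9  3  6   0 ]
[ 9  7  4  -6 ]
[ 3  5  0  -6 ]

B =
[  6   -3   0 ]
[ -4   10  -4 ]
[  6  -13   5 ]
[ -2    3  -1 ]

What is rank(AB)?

2

First compute AB:
[[ 78, -75,  18],
 [ 62, -27,  -2],
 [ 10,  23, -14]]
Now row reduce the product.
R2 ← R2 − (31/39)·R1: [0, 424/13, -212/13]
R3 ← R3 − (5/39)·R1: [0, 424/13, -212/13]
R3 ← R3 − R2: [0, 0, 0]
2 nonzero rows, so rank(AB) = 2.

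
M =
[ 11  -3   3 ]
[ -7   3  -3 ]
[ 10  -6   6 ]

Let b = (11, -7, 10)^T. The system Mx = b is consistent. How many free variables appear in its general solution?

Row reduce the augmented matrix [M | b].
R2 ← R2 + (7/11)·R1: [0, 12/11, -12/11, 0]
R3 ← R3 − (10/11)·R1: [0, -36/11, 36/11, 0]
R3 ← R3 + (3)·R2: [0, 0, 0, 0]
The echelon form has 2 nonzero rows, and every pivot lies in the first 3 columns, so rank(M) = rank([M|b]) = 2.
The system is consistent.
Free variables = (unknowns) − (rank) = 3 − 2 = 1.

1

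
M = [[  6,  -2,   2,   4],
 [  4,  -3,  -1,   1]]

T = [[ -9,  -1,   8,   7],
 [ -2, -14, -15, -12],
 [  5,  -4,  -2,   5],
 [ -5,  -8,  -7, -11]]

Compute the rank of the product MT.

First compute MT:
[[-60, -18,  46,  32],
 [-40,  34,  72,  48]]
Now row reduce the product.
R2 ← R2 − (2/3)·R1: [0, 46, 124/3, 80/3]
2 nonzero rows, so rank(MT) = 2.

2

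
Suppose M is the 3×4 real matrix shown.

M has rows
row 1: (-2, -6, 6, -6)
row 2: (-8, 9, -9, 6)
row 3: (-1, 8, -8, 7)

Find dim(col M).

2

Row reduce to echelon form.
R2 ← R2 − (4)·R1: [0, 33, -33, 30]
R3 ← R3 − (1/2)·R1: [0, 11, -11, 10]
R3 ← R3 − (1/3)·R2: [0, 0, 0, 0]
Echelon form has 2 nonzero rows, so rank(M) = 2.
The column space has dimension equal to the rank: 2.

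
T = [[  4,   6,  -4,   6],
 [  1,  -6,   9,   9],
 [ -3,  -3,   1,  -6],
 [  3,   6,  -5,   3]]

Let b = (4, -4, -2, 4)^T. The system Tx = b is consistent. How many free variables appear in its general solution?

2

Row reduce the augmented matrix [T | b].
R2 ← R2 − (1/4)·R1: [0, -15/2, 10, 15/2, -5]
R3 ← R3 + (3/4)·R1: [0, 3/2, -2, -3/2, 1]
R4 ← R4 − (3/4)·R1: [0, 3/2, -2, -3/2, 1]
R3 ← R3 + (1/5)·R2: [0, 0, 0, 0, 0]
R4 ← R4 + (1/5)·R2: [0, 0, 0, 0, 0]
The echelon form has 2 nonzero rows, and every pivot lies in the first 4 columns, so rank(T) = rank([T|b]) = 2.
The system is consistent.
Free variables = (unknowns) − (rank) = 4 − 2 = 2.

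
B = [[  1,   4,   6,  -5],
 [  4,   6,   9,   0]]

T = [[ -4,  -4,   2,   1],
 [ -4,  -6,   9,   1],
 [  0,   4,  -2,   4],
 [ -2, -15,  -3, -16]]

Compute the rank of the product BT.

2

First compute BT:
[[-10,  71,  41, 109],
 [-40, -16,  44,  46]]
Now row reduce the product.
R2 ← R2 − (4)·R1: [0, -300, -120, -390]
2 nonzero rows, so rank(BT) = 2.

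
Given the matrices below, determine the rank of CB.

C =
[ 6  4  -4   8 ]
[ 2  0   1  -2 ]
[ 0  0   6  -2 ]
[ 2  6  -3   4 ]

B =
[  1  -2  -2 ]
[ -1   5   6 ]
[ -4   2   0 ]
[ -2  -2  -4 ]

First compute CB:
[[  2, -16, -20],
 [  2,   2,   4],
 [-20,  16,   8],
 [  0,  12,  16]]
Now row reduce the product.
R2 ← R2 − R1: [0, 18, 24]
R3 ← R3 + (10)·R1: [0, -144, -192]
R3 ← R3 + (8)·R2: [0, 0, 0]
R4 ← R4 − (2/3)·R2: [0, 0, 0]
2 nonzero rows, so rank(CB) = 2.

2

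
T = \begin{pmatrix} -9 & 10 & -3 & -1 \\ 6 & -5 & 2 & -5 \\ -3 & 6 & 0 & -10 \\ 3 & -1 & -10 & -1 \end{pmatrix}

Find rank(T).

Row reduce to echelon form.
R2 ← R2 + (2/3)·R1: [0, 5/3, 0, -17/3]
R3 ← R3 − (1/3)·R1: [0, 8/3, 1, -29/3]
R4 ← R4 + (1/3)·R1: [0, 7/3, -11, -4/3]
R3 ← R3 − (8/5)·R2: [0, 0, 1, -3/5]
R4 ← R4 − (7/5)·R2: [0, 0, -11, 33/5]
R4 ← R4 + (11)·R3: [0, 0, 0, 0]
Echelon form has 3 nonzero rows, so rank(T) = 3.

3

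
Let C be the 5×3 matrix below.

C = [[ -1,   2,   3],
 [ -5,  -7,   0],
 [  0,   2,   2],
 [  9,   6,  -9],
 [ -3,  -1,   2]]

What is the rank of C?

3

Row reduce to echelon form.
R2 ← R2 − (5)·R1: [0, -17, -15]
R4 ← R4 + (9)·R1: [0, 24, 18]
R5 ← R5 − (3)·R1: [0, -7, -7]
R3 ← R3 + (2/17)·R2: [0, 0, 4/17]
R4 ← R4 + (24/17)·R2: [0, 0, -54/17]
R5 ← R5 − (7/17)·R2: [0, 0, -14/17]
R4 ← R4 + (27/2)·R3: [0, 0, 0]
R5 ← R5 + (7/2)·R3: [0, 0, 0]
Echelon form has 3 nonzero rows, so rank(C) = 3.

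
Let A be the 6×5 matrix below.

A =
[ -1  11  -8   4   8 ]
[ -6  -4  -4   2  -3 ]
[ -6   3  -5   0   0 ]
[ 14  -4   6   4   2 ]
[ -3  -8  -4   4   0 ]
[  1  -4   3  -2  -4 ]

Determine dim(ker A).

Row reduce to echelon form.
R2 ← R2 − (6)·R1: [0, -70, 44, -22, -51]
R3 ← R3 − (6)·R1: [0, -63, 43, -24, -48]
R4 ← R4 + (14)·R1: [0, 150, -106, 60, 114]
R5 ← R5 − (3)·R1: [0, -41, 20, -8, -24]
R6 ← R6 + R1: [0, 7, -5, 2, 4]
R3 ← R3 − (9/10)·R2: [0, 0, 17/5, -21/5, -21/10]
R4 ← R4 + (15/7)·R2: [0, 0, -82/7, 90/7, 33/7]
R5 ← R5 − (41/70)·R2: [0, 0, -202/35, 171/35, 411/70]
R6 ← R6 + (1/10)·R2: [0, 0, -3/5, -1/5, -11/10]
R4 ← R4 + (410/119)·R3: [0, 0, 0, -192/119, -300/119]
R5 ← R5 + (202/119)·R3: [0, 0, 0, -267/119, 549/238]
R6 ← R6 + (3/17)·R3: [0, 0, 0, -16/17, -25/17]
R5 ← R5 − (89/64)·R4: [0, 0, 0, 0, 93/16]
R6 ← R6 − (7/12)·R4: [0, 0, 0, 0, 0]
5 nonzero rows, so rank(A) = 5.
A has 5 columns; by rank–nullity, nullity = 5 − 5 = 0.

0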